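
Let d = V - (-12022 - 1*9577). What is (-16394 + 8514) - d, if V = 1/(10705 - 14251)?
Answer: -104532533/3546 ≈ -29479.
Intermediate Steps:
V = -1/3546 (V = 1/(-3546) = -1/3546 ≈ -0.00028201)
d = 76590053/3546 (d = -1/3546 - (-12022 - 1*9577) = -1/3546 - (-12022 - 9577) = -1/3546 - 1*(-21599) = -1/3546 + 21599 = 76590053/3546 ≈ 21599.)
(-16394 + 8514) - d = (-16394 + 8514) - 1*76590053/3546 = -7880 - 76590053/3546 = -104532533/3546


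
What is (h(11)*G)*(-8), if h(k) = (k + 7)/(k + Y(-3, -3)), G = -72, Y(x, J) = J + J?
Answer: 10368/5 ≈ 2073.6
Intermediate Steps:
Y(x, J) = 2*J
h(k) = (7 + k)/(-6 + k) (h(k) = (k + 7)/(k + 2*(-3)) = (7 + k)/(k - 6) = (7 + k)/(-6 + k))
(h(11)*G)*(-8) = (((7 + 11)/(-6 + 11))*(-72))*(-8) = ((18/5)*(-72))*(-8) = -1296/5*(-8) = 10368/5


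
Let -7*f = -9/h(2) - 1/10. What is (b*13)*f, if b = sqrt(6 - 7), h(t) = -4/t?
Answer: -286*I/35 ≈ -8.1714*I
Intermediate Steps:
f = -22/35 (f = -(-9/((-4/2)) - 1/10)/7 = -(-9/((-4*1/2)) - 1*1/10)/7 = -(-9/(-2) - 1/10)/7 = -(-9*(-1/2) - 1/10)/7 = -(9/2 - 1/10)/7 = -1/7*22/5 = -22/35 ≈ -0.62857)
b = I (b = sqrt(-1) = I ≈ 1.0*I)
(b*13)*f = (I*13)*(-22/35) = (13*I)*(-22/35) = -286*I/35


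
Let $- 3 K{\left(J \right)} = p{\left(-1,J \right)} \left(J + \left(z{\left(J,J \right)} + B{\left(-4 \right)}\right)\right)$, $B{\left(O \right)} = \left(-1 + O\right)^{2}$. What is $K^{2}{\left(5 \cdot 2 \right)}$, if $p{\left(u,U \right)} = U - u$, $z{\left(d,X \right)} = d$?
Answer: $27225$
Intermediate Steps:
$K{\left(J \right)} = - \frac{\left(1 + J\right) \left(25 + 2 J\right)}{3}$ ($K{\left(J \right)} = - \frac{\left(J - -1\right) \left(J + \left(J + \left(-1 - 4\right)^{2}\right)\right)}{3} = - \frac{\left(J + 1\right) \left(J + \left(J + \left(-5\right)^{2}\right)\right)}{3} = - \frac{\left(1 + J\right) \left(J + \left(J + 25\right)\right)}{3} = - \frac{\left(1 + J\right) \left(J + \left(25 + J\right)\right)}{3} = - \frac{\left(1 + J\right) \left(25 + 2 J\right)}{3}$)
$K^{2}{\left(5 \cdot 2 \right)} = \left(- \frac{\left(1 + 5 \cdot 2\right) \left(25 + 2 \cdot 5 \cdot 2\right)}{3}\right)^{2} = \left(- \frac{\left(1 + 10\right) \left(25 + 2 \cdot 10\right)}{3}\right)^{2} = \left(\left(- \frac{1}{3}\right) 11 \left(25 + 20\right)\right)^{2} = \left(\left(- \frac{1}{3}\right) 11 \cdot 45\right)^{2} = \left(-165\right)^{2} = 27225$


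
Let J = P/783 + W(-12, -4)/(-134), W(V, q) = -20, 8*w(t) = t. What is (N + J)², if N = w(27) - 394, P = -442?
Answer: 26933699417320609/176138017344 ≈ 1.5291e+5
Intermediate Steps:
w(t) = t/8
J = -21784/52461 (J = -442/783 - 20/(-134) = -442*1/783 - 20*(-1/134) = -442/783 + 10/67 = -21784/52461 ≈ -0.41524)
N = -3125/8 (N = (⅛)*27 - 394 = 27/8 - 394 = -3125/8 ≈ -390.63)
(N + J)² = (-3125/8 - 21784/52461)² = (-164114897/419688)² = 26933699417320609/176138017344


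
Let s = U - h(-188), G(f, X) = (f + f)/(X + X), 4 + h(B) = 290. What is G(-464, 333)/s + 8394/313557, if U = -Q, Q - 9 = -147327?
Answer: 17118277084/639677915433 ≈ 0.026761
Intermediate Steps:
Q = -147318 (Q = 9 - 147327 = -147318)
h(B) = 286 (h(B) = -4 + 290 = 286)
U = 147318 (U = -1*(-147318) = 147318)
G(f, X) = f/X (G(f, X) = (2*f)/((2*X)) = (2*f)*(1/(2*X)) = f/X)
s = 147032 (s = 147318 - 1*286 = 147318 - 286 = 147032)
G(-464, 333)/s + 8394/313557 = -464/333/147032 + 8394/313557 = -464*1/333*(1/147032) + 8394*(1/313557) = -464/333*1/147032 + 2798/104519 = -58/6120207 + 2798/104519 = 17118277084/639677915433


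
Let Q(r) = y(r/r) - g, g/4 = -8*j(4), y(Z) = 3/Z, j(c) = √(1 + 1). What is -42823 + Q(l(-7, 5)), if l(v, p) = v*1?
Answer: -42820 + 32*√2 ≈ -42775.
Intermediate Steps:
l(v, p) = v
j(c) = √2
g = -32*√2 (g = 4*(-8*√2) = -32*√2 ≈ -45.255)
Q(r) = 3 + 32*√2 (Q(r) = 3/((r/r)) - (-32)*√2 = 3/1 + 32*√2 = 3*1 + 32*√2 = 3 + 32*√2)
-42823 + Q(l(-7, 5)) = -42823 + (3 + 32*√2) = -42820 + 32*√2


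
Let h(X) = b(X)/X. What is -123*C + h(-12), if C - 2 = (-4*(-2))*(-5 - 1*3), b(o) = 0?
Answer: 7626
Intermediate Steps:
h(X) = 0 (h(X) = 0/X = 0)
C = -62 (C = 2 + (-4*(-2))*(-5 - 1*3) = 2 + 8*(-5 - 3) = 2 + 8*(-8) = 2 - 64 = -62)
-123*C + h(-12) = -123*(-62) + 0 = 7626 + 0 = 7626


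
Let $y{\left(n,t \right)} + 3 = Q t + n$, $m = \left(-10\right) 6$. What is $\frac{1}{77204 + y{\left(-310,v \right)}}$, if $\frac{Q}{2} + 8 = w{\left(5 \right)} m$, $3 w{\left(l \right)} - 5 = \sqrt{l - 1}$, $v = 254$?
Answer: $\frac{1}{1707} \approx 0.00058582$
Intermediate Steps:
$m = -60$
$w{\left(l \right)} = \frac{5}{3} + \frac{\sqrt{-1 + l}}{3}$ ($w{\left(l \right)} = \frac{5}{3} + \frac{\sqrt{l - 1}}{3} = \frac{5}{3} + \frac{\sqrt{-1 + l}}{3}$)
$Q = -296$ ($Q = -16 + 2 \left(\frac{5}{3} + \frac{\sqrt{-1 + 5}}{3}\right) \left(-60\right) = -16 + 2 \left(\frac{5}{3} + \frac{\sqrt{4}}{3}\right) \left(-60\right) = -16 + 2 \left(\frac{5}{3} + \frac{1}{3} \cdot 2\right) \left(-60\right) = -16 + 2 \left(\frac{5}{3} + \frac{2}{3}\right) \left(-60\right) = -16 + 2 \cdot \frac{7}{3} \left(-60\right) = -16 + 2 \left(-140\right) = -16 - 280 = -296$)
$y{\left(n,t \right)} = -3 + n - 296 t$ ($y{\left(n,t \right)} = -3 + \left(- 296 t + n\right) = -3 + \left(n - 296 t\right) = -3 + n - 296 t$)
$\frac{1}{77204 + y{\left(-310,v \right)}} = \frac{1}{77204 - 75497} = \frac{1}{1707}$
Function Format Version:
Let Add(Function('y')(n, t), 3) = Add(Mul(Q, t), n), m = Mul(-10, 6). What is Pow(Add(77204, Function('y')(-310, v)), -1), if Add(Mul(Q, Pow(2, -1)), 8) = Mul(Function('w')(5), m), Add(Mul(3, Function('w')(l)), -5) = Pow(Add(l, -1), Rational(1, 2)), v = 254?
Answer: Rational(1, 1707) ≈ 0.00058582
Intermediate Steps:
m = -60
Function('w')(l) = Add(Rational(5, 3), Mul(Rational(1, 3), Pow(Add(-1, l), Rational(1, 2)))) (Function('w')(l) = Add(Rational(5, 3), Mul(Rational(1, 3), Pow(Add(l, -1), Rational(1, 2)))) = Add(Rational(5, 3), Mul(Rational(1, 3), Pow(Add(-1, l), Rational(1, 2)))))
Q = -296 (Q = Add(-16, Mul(2, Mul(Add(Rational(5, 3), Mul(Rational(1, 3), Pow(Add(-1, 5), Rational(1, 2)))), -60))) = Add(-16, Mul(2, Mul(Add(Rational(5, 3), Mul(Rational(1, 3), Pow(4, Rational(1, 2)))), -60))) = Add(-16, Mul(2, Mul(Add(Rational(5, 3), Mul(Rational(1, 3), 2)), -60))) = Add(-16, Mul(2, Mul(Add(Rational(5, 3), Rational(2, 3)), -60))) = Add(-16, Mul(2, Mul(Rational(7, 3), -60))) = Add(-16, Mul(2, -140)) = Add(-16, -280) = -296)
Function('y')(n, t) = Add(-3, n, Mul(-296, t)) (Function('y')(n, t) = Add(-3, Add(Mul(-296, t), n)) = Add(-3, Add(n, Mul(-296, t))) = Add(-3, n, Mul(-296, t)))
Pow(Add(77204, Function('y')(-310, v)), -1) = Pow(Add(77204, Add(-3, -310, Mul(-296, 254))), -1) = Pow(Add(77204, Add(-3, -310, -75184)), -1) = Pow(Add(77204, -75497), -1) = Pow(1707, -1) = Rational(1, 1707)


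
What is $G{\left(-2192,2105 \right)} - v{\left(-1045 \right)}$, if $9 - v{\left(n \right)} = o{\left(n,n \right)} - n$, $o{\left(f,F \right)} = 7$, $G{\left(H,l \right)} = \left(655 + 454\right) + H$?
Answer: $-40$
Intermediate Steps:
$G{\left(H,l \right)} = 1109 + H$
$v{\left(n \right)} = 2 + n$ ($v{\left(n \right)} = 9 - \left(7 - n\right) = 9 + \left(-7 + n\right) = 2 + n$)
$G{\left(-2192,2105 \right)} - v{\left(-1045 \right)} = \left(1109 - 2192\right) - \left(2 - 1045\right) = -1083 - -1043 = -1083 + 1043 = -40$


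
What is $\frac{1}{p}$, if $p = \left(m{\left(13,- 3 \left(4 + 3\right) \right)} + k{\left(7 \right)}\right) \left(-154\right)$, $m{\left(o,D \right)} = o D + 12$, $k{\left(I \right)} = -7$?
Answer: $\frac{1}{41272} \approx 2.4229 \cdot 10^{-5}$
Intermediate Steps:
$m{\left(o,D \right)} = 12 + D o$ ($m{\left(o,D \right)} = D o + 12 = 12 + D o$)
$p = 41272$ ($p = \left(\left(12 + - 3 \left(4 + 3\right) 13\right) - 7\right) \left(-154\right) = \left(\left(12 + \left(-3\right) 7 \cdot 13\right) - 7\right) \left(-154\right) = \left(\left(12 - 273\right) - 7\right) \left(-154\right) = \left(-261 - 7\right) \left(-154\right) = \left(-268\right) \left(-154\right) = 41272$)
$\frac{1}{p} = \frac{1}{41272}$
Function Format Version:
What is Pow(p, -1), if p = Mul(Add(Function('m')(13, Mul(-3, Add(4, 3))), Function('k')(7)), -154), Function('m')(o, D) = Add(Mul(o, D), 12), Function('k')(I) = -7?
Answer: Rational(1, 41272) ≈ 2.4229e-5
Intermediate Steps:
Function('m')(o, D) = Add(12, Mul(D, o)) (Function('m')(o, D) = Add(Mul(D, o), 12) = Add(12, Mul(D, o)))
p = 41272 (p = Mul(Add(Add(12, Mul(Mul(-3, Add(4, 3)), 13)), -7), -154) = Mul(Add(Add(12, Mul(Mul(-3, 7), 13)), -7), -154) = Mul(Add(Add(12, Mul(-21, 13)), -7), -154) = Mul(Add(Add(12, -273), -7), -154) = Mul(Add(-261, -7), -154) = Mul(-268, -154) = 41272)
Pow(p, -1) = Pow(41272, -1) = Rational(1, 41272)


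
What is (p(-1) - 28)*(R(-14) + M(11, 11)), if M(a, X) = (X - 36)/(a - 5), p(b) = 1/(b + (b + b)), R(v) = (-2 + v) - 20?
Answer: 20485/18 ≈ 1138.1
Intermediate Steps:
R(v) = -22 + v
p(b) = 1/(3*b) (p(b) = 1/(b + 2*b) = 1/(3*b))
M(a, X) = (-36 + X)/(-5 + a)
(p(-1) - 28)*(R(-14) + M(11, 11)) = ((⅓)/(-1) - 28)*((-22 - 14) + (-36 + 11)/(-5 + 11)) = ((⅓)*(-1) - 28)*(-36 - 25/6) = (-⅓ - 28)*(-36 + (⅙)*(-25)) = -85*(-36 - 25/6)/3 = -85/3*(-241/6) = 20485/18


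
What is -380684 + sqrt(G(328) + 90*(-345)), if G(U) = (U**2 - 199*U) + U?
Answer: -380684 + sqrt(11590) ≈ -3.8058e+5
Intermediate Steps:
G(U) = U**2 - 198*U
-380684 + sqrt(G(328) + 90*(-345)) = -380684 + sqrt(328*(-198 + 328) + 90*(-345)) = -380684 + sqrt(328*130 - 31050) = -380684 + sqrt(42640 - 31050) = -380684 + sqrt(11590)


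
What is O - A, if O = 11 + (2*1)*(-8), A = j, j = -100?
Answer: 95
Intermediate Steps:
A = -100
O = -5 (O = 11 + 2*(-8) = 11 - 16 = -5)
O - A = -5 - 1*(-100) = -5 + 100 = 95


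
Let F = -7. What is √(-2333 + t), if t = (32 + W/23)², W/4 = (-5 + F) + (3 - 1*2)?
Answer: I*√755293/23 ≈ 37.786*I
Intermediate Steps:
W = -44 (W = 4*((-5 - 7) + (3 - 1*2)) = 4*(-12 + (3 - 2)) = 4*(-12 + 1) = 4*(-11) = -44)
t = 478864/529 (t = (32 - 44/23)² = (692/23)² = 478864/529 ≈ 905.22)
√(-2333 + t) = √(-2333 + 478864/529) = √(-755293/529) = I*√755293/23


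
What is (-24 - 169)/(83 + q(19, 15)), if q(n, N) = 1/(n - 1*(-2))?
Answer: -4053/1744 ≈ -2.3240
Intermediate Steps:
q(n, N) = 1/(2 + n) (q(n, N) = 1/(n + 2) = 1/(2 + n))
(-24 - 169)/(83 + q(19, 15)) = (-24 - 169)/(83 + 1/(2 + 19)) = -193/(83 + 1/21) = -193/1744/21 = -193*21/1744 = -4053/1744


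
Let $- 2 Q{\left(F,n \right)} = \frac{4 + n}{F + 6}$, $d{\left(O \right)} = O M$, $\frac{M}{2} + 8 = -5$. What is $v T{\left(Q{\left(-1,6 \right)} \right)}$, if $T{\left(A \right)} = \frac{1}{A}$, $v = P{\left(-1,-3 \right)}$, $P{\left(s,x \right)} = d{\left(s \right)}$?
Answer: $-26$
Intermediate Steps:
$M = -26$ ($M = -16 + 2 \left(-5\right) = -16 - 10 = -26$)
$d{\left(O \right)} = - 26 O$ ($d{\left(O \right)} = O \left(-26\right) = - 26 O$)
$Q{\left(F,n \right)} = - \frac{4 + n}{2 \left(6 + F\right)}$ ($Q{\left(F,n \right)} = - \frac{\left(4 + n\right) \frac{1}{F + 6}}{2} = - \frac{\left(4 + n\right) \frac{1}{6 + F}}{2} = - \frac{\frac{1}{6 + F} \left(4 + n\right)}{2} = - \frac{4 + n}{2 \left(6 + F\right)}$)
$P{\left(s,x \right)} = - 26 s$
$v = 26$ ($v = \left(-26\right) \left(-1\right) = 26$)
$v T{\left(Q{\left(-1,6 \right)} \right)} = \frac{26}{\frac{1}{2} \frac{1}{6 - 1} \left(-4 - 6\right)} = \frac{26}{\frac{1}{2} \cdot \frac{1}{5} \left(-4 - 6\right)} = \frac{26}{\frac{1}{2} \cdot \frac{1}{5} \left(-10\right)} = \frac{26}{-1} = 26 \left(-1\right) = -26$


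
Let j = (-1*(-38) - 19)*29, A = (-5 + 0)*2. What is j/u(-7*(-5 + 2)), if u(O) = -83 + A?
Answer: -551/93 ≈ -5.9247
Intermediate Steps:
A = -10 (A = -5*2 = -10)
u(O) = -93 (u(O) = -83 - 10 = -93)
j = 551 (j = (38 - 19)*29 = 19*29 = 551)
j/u(-7*(-5 + 2)) = 551/(-93) = 551*(-1/93) = -551/93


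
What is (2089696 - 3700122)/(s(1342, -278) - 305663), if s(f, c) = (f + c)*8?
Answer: 1610426/297151 ≈ 5.4196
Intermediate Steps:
s(f, c) = 8*c + 8*f (s(f, c) = (c + f)*8 = 8*c + 8*f)
(2089696 - 3700122)/(s(1342, -278) - 305663) = (2089696 - 3700122)/((8*(-278) + 8*1342) - 305663) = -1610426/((-2224 + 10736) - 305663) = -1610426/(8512 - 305663) = -1610426/(-297151) = -1610426*(-1/297151) = 1610426/297151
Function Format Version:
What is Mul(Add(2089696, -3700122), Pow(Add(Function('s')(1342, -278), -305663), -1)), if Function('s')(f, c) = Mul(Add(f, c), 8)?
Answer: Rational(1610426, 297151) ≈ 5.4196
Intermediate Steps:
Function('s')(f, c) = Add(Mul(8, c), Mul(8, f)) (Function('s')(f, c) = Mul(Add(c, f), 8) = Add(Mul(8, c), Mul(8, f)))
Mul(Add(2089696, -3700122), Pow(Add(Function('s')(1342, -278), -305663), -1)) = Mul(Add(2089696, -3700122), Pow(Add(Add(Mul(8, -278), Mul(8, 1342)), -305663), -1)) = Mul(-1610426, Pow(Add(Add(-2224, 10736), -305663), -1)) = Mul(-1610426, Pow(Add(8512, -305663), -1)) = Mul(-1610426, Pow(-297151, -1)) = Mul(-1610426, Rational(-1, 297151)) = Rational(1610426, 297151)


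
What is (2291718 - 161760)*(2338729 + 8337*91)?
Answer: 6597323389368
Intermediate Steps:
(2291718 - 161760)*(2338729 + 8337*91) = 2129958*(2338729 + 758667) = 2129958*3097396 = 6597323389368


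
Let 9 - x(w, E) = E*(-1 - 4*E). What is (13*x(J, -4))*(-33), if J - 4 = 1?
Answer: -29601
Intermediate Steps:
J = 5 (J = 4 + 1 = 5)
x(w, E) = 9 - E*(-1 - 4*E)
(13*x(J, -4))*(-33) = (13*(9 - 4 + 4*(-4)²))*(-33) = (13*(9 - 4 + 4*16))*(-33) = (13*(9 - 4 + 64))*(-33) = (13*69)*(-33) = 897*(-33) = -29601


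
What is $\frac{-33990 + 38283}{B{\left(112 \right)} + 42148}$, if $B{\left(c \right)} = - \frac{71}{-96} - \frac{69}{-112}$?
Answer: $\frac{2884896}{28324367} \approx 0.10185$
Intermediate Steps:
$B{\left(c \right)} = \frac{911}{672}$ ($B{\left(c \right)} = \left(-71\right) \left(- \frac{1}{96}\right) - - \frac{69}{112} = \frac{71}{96} + \frac{69}{112} = \frac{911}{672}$)
$\frac{-33990 + 38283}{B{\left(112 \right)} + 42148} = \frac{-33990 + 38283}{\frac{911}{672} + 42148} = \frac{4293}{\frac{28324367}{672}} = 4293 \cdot \frac{672}{28324367} = \frac{2884896}{28324367}$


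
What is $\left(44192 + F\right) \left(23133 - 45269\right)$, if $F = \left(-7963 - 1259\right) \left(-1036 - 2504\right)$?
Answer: $-723627433792$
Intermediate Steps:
$F = 32645880$ ($F = \left(-9222\right) \left(-3540\right) = 32645880$)
$\left(44192 + F\right) \left(23133 - 45269\right) = \left(44192 + 32645880\right) \left(23133 - 45269\right) = 32690072 \left(-22136\right) = -723627433792$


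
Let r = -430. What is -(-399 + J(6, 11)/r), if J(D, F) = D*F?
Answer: 85818/215 ≈ 399.15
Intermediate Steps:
-(-399 + J(6, 11)/r) = -(-399 + (6*11)/(-430)) = -(-399 - 1/430*66) = -(-399 - 33/215) = -1*(-85818/215) = 85818/215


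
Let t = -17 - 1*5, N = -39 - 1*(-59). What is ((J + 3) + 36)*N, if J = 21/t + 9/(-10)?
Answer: 8172/11 ≈ 742.91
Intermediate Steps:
N = 20 (N = -39 + 59 = 20)
t = -22 (t = -17 - 5 = -22)
J = -102/55 (J = 21/(-22) + 9/(-10) = 21*(-1/22) + 9*(-⅒) = -21/22 - 9/10 = -102/55 ≈ -1.8545)
((J + 3) + 36)*N = ((-102/55 + 3) + 36)*20 = (63/55 + 36)*20 = (2043/55)*20 = 8172/11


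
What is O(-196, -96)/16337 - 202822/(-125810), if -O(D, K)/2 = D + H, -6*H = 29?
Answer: 5046055046/3083036955 ≈ 1.6367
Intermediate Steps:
H = -29/6 (H = -⅙*29 = -29/6 ≈ -4.8333)
O(D, K) = 29/3 - 2*D (O(D, K) = -2*(D - 29/6) = -2*(-29/6 + D) = 29/3 - 2*D)
O(-196, -96)/16337 - 202822/(-125810) = (29/3 - 2*(-196))/16337 - 202822/(-125810) = (29/3 + 392)*(1/16337) - 202822*(-1/125810) = (1205/3)*(1/16337) + 101411/62905 = 1205/49011 + 101411/62905 = 5046055046/3083036955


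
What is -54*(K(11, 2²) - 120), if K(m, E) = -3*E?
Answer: 7128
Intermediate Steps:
-54*(K(11, 2²) - 120) = -54*(-3*2² - 120) = -54*(-3*4 - 120) = -54*(-12 - 120) = -54*(-132) = 7128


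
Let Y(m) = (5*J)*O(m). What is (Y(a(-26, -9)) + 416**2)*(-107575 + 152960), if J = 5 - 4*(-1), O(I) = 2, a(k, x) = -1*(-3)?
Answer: 7858231210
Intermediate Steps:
a(k, x) = 3
J = 9 (J = 5 + 4 = 9)
Y(m) = 90 (Y(m) = (5*9)*2 = 45*2 = 90)
(Y(a(-26, -9)) + 416**2)*(-107575 + 152960) = (90 + 416**2)*(-107575 + 152960) = (90 + 173056)*45385 = 173146*45385 = 7858231210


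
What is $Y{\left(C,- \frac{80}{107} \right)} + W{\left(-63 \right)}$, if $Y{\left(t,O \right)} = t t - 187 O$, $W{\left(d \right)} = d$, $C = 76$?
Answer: $\frac{626251}{107} \approx 5852.8$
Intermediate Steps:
$Y{\left(t,O \right)} = t^{2} - 187 O$
$Y{\left(C,- \frac{80}{107} \right)} + W{\left(-63 \right)} = \left(76^{2} - 187 \left(- \frac{80}{107}\right)\right) - 63 = \left(5776 - 187 \left(\left(-80\right) \frac{1}{107}\right)\right) - 63 = \left(5776 - - \frac{14960}{107}\right) - 63 = \left(5776 + \frac{14960}{107}\right) - 63 = \frac{632992}{107} - 63 = \frac{626251}{107}$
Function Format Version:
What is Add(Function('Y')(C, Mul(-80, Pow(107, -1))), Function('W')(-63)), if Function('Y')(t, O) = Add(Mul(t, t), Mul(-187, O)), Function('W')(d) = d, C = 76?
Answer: Rational(626251, 107) ≈ 5852.8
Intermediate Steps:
Function('Y')(t, O) = Add(Pow(t, 2), Mul(-187, O))
Add(Function('Y')(C, Mul(-80, Pow(107, -1))), Function('W')(-63)) = Add(Add(Pow(76, 2), Mul(-187, Mul(-80, Pow(107, -1)))), -63) = Add(Add(5776, Mul(-187, Mul(-80, Rational(1, 107)))), -63) = Add(Add(5776, Mul(-187, Rational(-80, 107))), -63) = Add(Add(5776, Rational(14960, 107)), -63) = Add(Rational(632992, 107), -63) = Rational(626251, 107)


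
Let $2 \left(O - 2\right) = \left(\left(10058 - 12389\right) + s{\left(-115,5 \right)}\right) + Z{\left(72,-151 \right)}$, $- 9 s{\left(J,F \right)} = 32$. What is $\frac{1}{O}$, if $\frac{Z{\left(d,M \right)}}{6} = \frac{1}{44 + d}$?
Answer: $- \frac{1044}{1216523} \approx -0.00085818$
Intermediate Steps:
$Z{\left(d,M \right)} = \frac{6}{44 + d}$
$s{\left(J,F \right)} = - \frac{32}{9}$ ($s{\left(J,F \right)} = \left(- \frac{1}{9}\right) 32 = - \frac{32}{9}$)
$O = - \frac{1216523}{1044}$ ($O = 2 + \frac{\left(\left(10058 - 12389\right) - \frac{32}{9}\right) + \frac{6}{44 + 72}}{2} = 2 + \frac{\left(\left(10058 - 12389\right) - \frac{32}{9}\right) + \frac{6}{116}}{2} = 2 + \frac{\left(-2331 - \frac{32}{9}\right) + 6 \cdot \frac{1}{116}}{2} = 2 + \frac{- \frac{21011}{9} + \frac{3}{58}}{2} = 2 + \frac{1}{2} \left(- \frac{1218611}{522}\right) = 2 - \frac{1218611}{1044} = - \frac{1216523}{1044} \approx -1165.3$)
$\frac{1}{O} = \frac{1}{- \frac{1216523}{1044}} = - \frac{1044}{1216523}$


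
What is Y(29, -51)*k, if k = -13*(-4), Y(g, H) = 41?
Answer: 2132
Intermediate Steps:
k = 52
Y(29, -51)*k = 41*52 = 2132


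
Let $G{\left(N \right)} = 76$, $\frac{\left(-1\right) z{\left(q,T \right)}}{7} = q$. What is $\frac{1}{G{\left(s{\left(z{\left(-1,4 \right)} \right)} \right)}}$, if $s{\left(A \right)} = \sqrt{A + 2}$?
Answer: $\frac{1}{76} \approx 0.013158$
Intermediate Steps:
$z{\left(q,T \right)} = - 7 q$
$s{\left(A \right)} = \sqrt{2 + A}$
$\frac{1}{G{\left(s{\left(z{\left(-1,4 \right)} \right)} \right)}} = \frac{1}{76}$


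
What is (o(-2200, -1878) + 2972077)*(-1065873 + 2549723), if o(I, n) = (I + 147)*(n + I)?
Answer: 16833107492350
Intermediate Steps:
o(I, n) = (147 + I)*(I + n)
(o(-2200, -1878) + 2972077)*(-1065873 + 2549723) = (((-2200)**2 + 147*(-2200) + 147*(-1878) - 2200*(-1878)) + 2972077)*(-1065873 + 2549723) = ((4840000 - 323400 - 276066 + 4131600) + 2972077)*1483850 = (8372134 + 2972077)*1483850 = 11344211*1483850 = 16833107492350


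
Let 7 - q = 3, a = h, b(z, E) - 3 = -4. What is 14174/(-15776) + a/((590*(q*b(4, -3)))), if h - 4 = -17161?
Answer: 14826137/2326960 ≈ 6.3715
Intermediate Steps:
h = -17157 (h = 4 - 17161 = -17157)
b(z, E) = -1 (b(z, E) = 3 - 4 = -1)
a = -17157
q = 4 (q = 7 - 1*3 = 7 - 3 = 4)
14174/(-15776) + a/((590*(q*b(4, -3)))) = 14174/(-15776) - 17157/(590*(4*(-1))) = 14174*(-1/15776) - 17157/(590*(-4)) = -7087/7888 - 17157/(-2360) = -7087/7888 - 17157*(-1/2360) = -7087/7888 + 17157/2360 = 14826137/2326960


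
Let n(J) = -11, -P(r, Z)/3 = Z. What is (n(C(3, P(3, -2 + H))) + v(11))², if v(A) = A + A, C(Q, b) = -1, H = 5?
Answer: 121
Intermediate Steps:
P(r, Z) = -3*Z
v(A) = 2*A
(n(C(3, P(3, -2 + H))) + v(11))² = (-11 + 2*11)² = (-11 + 22)² = 11² = 121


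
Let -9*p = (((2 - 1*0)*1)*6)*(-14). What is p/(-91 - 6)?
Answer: -56/291 ≈ -0.19244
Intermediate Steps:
p = 56/3 (p = -((2 - 1*0)*1)*6*(-14)/9 = -((2 + 0)*1)*6*(-14)/9 = -(2*1)*6*(-14)/9 = -2*6*(-14)/9 = -4*(-14)/3 = -⅑*(-168) = 56/3 ≈ 18.667)
p/(-91 - 6) = 56/(3*(-91 - 6)) = (56/3)/(-97) = (56/3)*(-1/97) = -56/291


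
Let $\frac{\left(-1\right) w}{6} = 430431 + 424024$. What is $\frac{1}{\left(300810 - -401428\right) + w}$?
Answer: $- \frac{1}{4424492} \approx -2.2601 \cdot 10^{-7}$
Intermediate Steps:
$w = -5126730$ ($w = - 6 \left(430431 + 424024\right) = \left(-6\right) 854455 = -5126730$)
$\frac{1}{\left(300810 - -401428\right) + w} = \frac{1}{\left(300810 - -401428\right) - 5126730} = \frac{1}{\left(300810 + 401428\right) - 5126730} = \frac{1}{702238 - 5126730} = \frac{1}{-4424492} = - \frac{1}{4424492}$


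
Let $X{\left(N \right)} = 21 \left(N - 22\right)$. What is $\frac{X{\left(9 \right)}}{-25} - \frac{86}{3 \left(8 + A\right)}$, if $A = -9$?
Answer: $\frac{2969}{75} \approx 39.587$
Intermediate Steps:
$X{\left(N \right)} = -462 + 21 N$ ($X{\left(N \right)} = 21 \left(-22 + N\right) = -462 + 21 N$)
$\frac{X{\left(9 \right)}}{-25} - \frac{86}{3 \left(8 + A\right)} = \frac{-462 + 21 \cdot 9}{-25} - \frac{86}{3 \left(8 - 9\right)} = \left(-462 + 189\right) \left(- \frac{1}{25}\right) - \frac{86}{3 \left(-1\right)} = \left(-273\right) \left(- \frac{1}{25}\right) - \frac{86}{-3} = \frac{273}{25} - - \frac{86}{3} = \frac{273}{25} + \frac{86}{3} = \frac{2969}{75}$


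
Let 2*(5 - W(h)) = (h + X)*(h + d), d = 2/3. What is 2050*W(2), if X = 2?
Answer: -2050/3 ≈ -683.33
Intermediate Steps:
d = ⅔ (d = 2*(⅓) = ⅔ ≈ 0.66667)
W(h) = 5 - (2 + h)*(⅔ + h)/2 (W(h) = 5 - (h + 2)*(h + ⅔)/2 = 5 - (2 + h)*(⅔ + h)/2)
2050*W(2) = 2050*(13/3 - 4/3*2 - ½*2²) = 2050*(13/3 - 8/3 - ½*4) = 2050*(13/3 - 8/3 - 2) = 2050*(-⅓) = -2050/3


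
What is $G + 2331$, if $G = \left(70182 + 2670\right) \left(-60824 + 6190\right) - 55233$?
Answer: $-3980249070$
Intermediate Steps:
$G = -3980251401$ ($G = 72852 \left(-54634\right) - 55233 = -3980196168 - 55233 = -3980251401$)
$G + 2331 = -3980251401 + 2331 = -3980249070$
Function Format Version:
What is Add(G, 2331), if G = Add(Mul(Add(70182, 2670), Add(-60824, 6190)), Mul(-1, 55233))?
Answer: -3980249070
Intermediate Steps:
G = -3980251401 (G = Add(Mul(72852, -54634), -55233) = Add(-3980196168, -55233) = -3980251401)
Add(G, 2331) = Add(-3980251401, 2331) = -3980249070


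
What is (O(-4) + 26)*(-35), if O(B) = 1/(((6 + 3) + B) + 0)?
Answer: -917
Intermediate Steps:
O(B) = 1/(9 + B) (O(B) = 1/((9 + B) + 0) = 1/(9 + B))
(O(-4) + 26)*(-35) = (1/(9 - 4) + 26)*(-35) = (1/5 + 26)*(-35) = (131/5)*(-35) = -917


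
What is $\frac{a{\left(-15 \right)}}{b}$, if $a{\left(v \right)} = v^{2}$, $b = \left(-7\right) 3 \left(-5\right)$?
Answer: $\frac{15}{7} \approx 2.1429$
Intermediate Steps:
$b = 105$ ($b = \left(-21\right) \left(-5\right) = 105$)
$\frac{a{\left(-15 \right)}}{b} = \frac{\left(-15\right)^{2}}{105} = 225 \cdot \frac{1}{105} = \frac{15}{7}$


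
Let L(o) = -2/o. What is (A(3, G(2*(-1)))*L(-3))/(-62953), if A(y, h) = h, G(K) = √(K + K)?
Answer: -4*I/188859 ≈ -2.118e-5*I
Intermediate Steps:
G(K) = √2*√K (G(K) = √(2*K) = √2*√K)
(A(3, G(2*(-1)))*L(-3))/(-62953) = ((√2*√(2*(-1)))*(-2/(-3)))/(-62953) = ((√2*√(-2))*(-2*(-⅓)))*(-1/62953) = ((√2*(I*√2))*(⅔))*(-1/62953) = ((2*I)*(⅔))*(-1/62953) = (4*I/3)*(-1/62953) = -4*I/188859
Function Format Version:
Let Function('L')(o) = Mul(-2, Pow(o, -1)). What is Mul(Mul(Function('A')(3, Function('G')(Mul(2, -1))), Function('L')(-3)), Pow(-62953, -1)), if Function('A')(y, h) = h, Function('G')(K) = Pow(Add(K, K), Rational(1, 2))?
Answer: Mul(Rational(-4, 188859), I) ≈ Mul(-2.1180e-5, I)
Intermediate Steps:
Function('G')(K) = Mul(Pow(2, Rational(1, 2)), Pow(K, Rational(1, 2))) (Function('G')(K) = Pow(Mul(2, K), Rational(1, 2)) = Mul(Pow(2, Rational(1, 2)), Pow(K, Rational(1, 2))))
Mul(Mul(Function('A')(3, Function('G')(Mul(2, -1))), Function('L')(-3)), Pow(-62953, -1)) = Mul(Mul(Mul(Pow(2, Rational(1, 2)), Pow(Mul(2, -1), Rational(1, 2))), Mul(-2, Pow(-3, -1))), Pow(-62953, -1)) = Mul(Mul(Mul(Pow(2, Rational(1, 2)), Pow(-2, Rational(1, 2))), Mul(-2, Rational(-1, 3))), Rational(-1, 62953)) = Mul(Mul(Mul(Pow(2, Rational(1, 2)), Mul(I, Pow(2, Rational(1, 2)))), Rational(2, 3)), Rational(-1, 62953)) = Mul(Mul(Mul(2, I), Rational(2, 3)), Rational(-1, 62953)) = Mul(Mul(Rational(4, 3), I), Rational(-1, 62953)) = Mul(Rational(-4, 188859), I)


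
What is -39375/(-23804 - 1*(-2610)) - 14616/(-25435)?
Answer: 1311274629/539069390 ≈ 2.4325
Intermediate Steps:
-39375/(-23804 - 1*(-2610)) - 14616/(-25435) = -39375/(-23804 + 2610) - 14616*(-1/25435) = -39375/(-21194) + 14616/25435 = -39375*(-1/21194) + 14616/25435 = 39375/21194 + 14616/25435 = 1311274629/539069390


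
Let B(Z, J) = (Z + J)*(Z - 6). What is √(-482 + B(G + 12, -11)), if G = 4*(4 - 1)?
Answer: 2*I*√62 ≈ 15.748*I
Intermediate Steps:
G = 12 (G = 4*3 = 12)
B(Z, J) = (-6 + Z)*(J + Z) (B(Z, J) = (J + Z)*(-6 + Z) = (-6 + Z)*(J + Z))
√(-482 + B(G + 12, -11)) = √(-482 + ((12 + 12)² - 6*(-11) - 6*(12 + 12) - 11*(12 + 12))) = √(-482 + (24² + 66 - 6*24 - 11*24)) = √(-482 + (576 + 66 - 144 - 264)) = √(-482 + 234) = √(-248) = 2*I*√62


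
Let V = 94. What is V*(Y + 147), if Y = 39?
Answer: 17484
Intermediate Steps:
V*(Y + 147) = 94*(39 + 147) = 94*186 = 17484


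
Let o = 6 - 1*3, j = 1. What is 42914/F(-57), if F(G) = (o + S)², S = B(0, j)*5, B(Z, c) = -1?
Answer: 21457/2 ≈ 10729.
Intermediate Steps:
o = 3 (o = 6 - 3 = 3)
S = -5 (S = -1*5 = -5)
F(G) = 4 (F(G) = (3 - 5)² = (-2)² = 4)
42914/F(-57) = 42914/4 = 42914*(¼) = 21457/2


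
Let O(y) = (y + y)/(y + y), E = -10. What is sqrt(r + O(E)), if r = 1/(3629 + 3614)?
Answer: 2*sqrt(13117073)/7243 ≈ 1.0001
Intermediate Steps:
O(y) = 1 (O(y) = (2*y)/((2*y)) = (2*y)*(1/(2*y)) = 1)
r = 1/7243 ≈ 0.00013806
sqrt(r + O(E)) = sqrt(1/7243 + 1) = sqrt(7244/7243) = 2*sqrt(13117073)/7243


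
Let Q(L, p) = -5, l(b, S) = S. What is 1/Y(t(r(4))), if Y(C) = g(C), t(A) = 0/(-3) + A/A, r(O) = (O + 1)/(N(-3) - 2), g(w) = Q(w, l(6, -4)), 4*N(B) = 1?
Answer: -1/5 ≈ -0.20000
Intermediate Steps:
N(B) = 1/4 (N(B) = (1/4)*1 = 1/4)
g(w) = -5
r(O) = -4/7 - 4*O/7 (r(O) = (O + 1)/(1/4 - 2) = (1 + O)/(-7/4) = (1 + O)*(-4/7) = -4/7 - 4*O/7)
t(A) = 1 (t(A) = 0*(-1/3) + 1 = 0 + 1 = 1)
Y(C) = -5
1/Y(t(r(4))) = 1/(-5) = -1/5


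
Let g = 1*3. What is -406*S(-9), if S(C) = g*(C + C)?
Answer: 21924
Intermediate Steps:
g = 3
S(C) = 6*C (S(C) = 3*(C + C) = 3*(2*C) = 6*C)
-406*S(-9) = -2436*(-9) = -406*(-54) = 21924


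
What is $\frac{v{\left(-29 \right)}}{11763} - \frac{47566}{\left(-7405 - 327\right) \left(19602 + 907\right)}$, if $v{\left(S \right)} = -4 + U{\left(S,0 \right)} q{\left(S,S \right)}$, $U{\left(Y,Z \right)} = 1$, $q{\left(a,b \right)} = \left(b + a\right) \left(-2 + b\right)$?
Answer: $\frac{47507353955}{310887440274} \approx 0.15281$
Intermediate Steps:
$q{\left(a,b \right)} = \left(-2 + b\right) \left(a + b\right)$ ($q{\left(a,b \right)} = \left(a + b\right) \left(-2 + b\right) = \left(-2 + b\right) \left(a + b\right)$)
$v{\left(S \right)} = -4 - 4 S + 2 S^{2}$ ($v{\left(S \right)} = -4 + 1 \left(S^{2} - 2 S - 2 S + S S\right) = -4 + 1 \left(S^{2} - 2 S - 2 S + S^{2}\right) = -4 + 1 \left(- 4 S + 2 S^{2}\right) = -4 + \left(- 4 S + 2 S^{2}\right) = -4 - 4 S + 2 S^{2}$)
$\frac{v{\left(-29 \right)}}{11763} - \frac{47566}{\left(-7405 - 327\right) \left(19602 + 907\right)} = \frac{-4 - -116 + 2 \left(-29\right)^{2}}{11763} - \frac{47566}{\left(-7405 - 327\right) \left(19602 + 907\right)} = \left(-4 + 116 + 2 \cdot 841\right) \frac{1}{11763} - \frac{47566}{\left(-7732\right) 20509} = \left(-4 + 116 + 1682\right) \frac{1}{11763} - \frac{47566}{-158575588} = 1794 \cdot \frac{1}{11763} - - \frac{23783}{79287794} = \frac{598}{3921} + \frac{23783}{79287794} = \frac{47507353955}{310887440274}$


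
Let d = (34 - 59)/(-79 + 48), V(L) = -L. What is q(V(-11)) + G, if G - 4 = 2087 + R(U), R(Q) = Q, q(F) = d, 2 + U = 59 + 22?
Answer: 67295/31 ≈ 2170.8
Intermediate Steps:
d = 25/31 (d = -25/(-31) = -25*(-1/31) = 25/31 ≈ 0.80645)
U = 79 (U = -2 + (59 + 22) = -2 + 81 = 79)
q(F) = 25/31
G = 2170 (G = 4 + (2087 + 79) = 4 + 2166 = 2170)
q(V(-11)) + G = 25/31 + 2170 = 67295/31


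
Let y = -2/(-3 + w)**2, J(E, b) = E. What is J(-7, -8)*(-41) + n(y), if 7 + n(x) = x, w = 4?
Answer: 278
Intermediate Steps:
y = -2 (y = -2/(-3 + 4)**2 = -2/(1**2) = -2/1 = -2*1 = -2)
n(x) = -7 + x
J(-7, -8)*(-41) + n(y) = -7*(-41) + (-7 - 2) = 287 - 9 = 278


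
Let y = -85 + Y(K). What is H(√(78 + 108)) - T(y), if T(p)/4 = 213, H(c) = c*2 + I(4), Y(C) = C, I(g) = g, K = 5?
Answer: -848 + 2*√186 ≈ -820.72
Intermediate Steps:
H(c) = 4 + 2*c (H(c) = c*2 + 4 = 2*c + 4 = 4 + 2*c)
y = -80 (y = -85 + 5 = -80)
T(p) = 852 (T(p) = 4*213 = 852)
H(√(78 + 108)) - T(y) = (4 + 2*√(78 + 108)) - 1*852 = (4 + 2*√186) - 852 = -848 + 2*√186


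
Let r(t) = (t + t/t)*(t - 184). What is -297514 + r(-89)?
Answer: -273490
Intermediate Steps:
r(t) = (1 + t)*(-184 + t) (r(t) = (t + 1)*(-184 + t) = (1 + t)*(-184 + t))
-297514 + r(-89) = -297514 + (-184 + (-89)² - 183*(-89)) = -297514 + (-184 + 7921 + 16287) = -297514 + 24024 = -273490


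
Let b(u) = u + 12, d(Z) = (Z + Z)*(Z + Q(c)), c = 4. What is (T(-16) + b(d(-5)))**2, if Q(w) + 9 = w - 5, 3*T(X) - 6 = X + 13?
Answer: 26569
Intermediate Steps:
T(X) = 19/3 + X/3 (T(X) = 2 + (X + 13)/3 = 2 + (13 + X)/3 = 2 + (13/3 + X/3) = 19/3 + X/3)
Q(w) = -14 + w (Q(w) = -9 + (w - 5) = -9 + (-5 + w) = -14 + w)
d(Z) = 2*Z*(-10 + Z) (d(Z) = (Z + Z)*(Z + (-14 + 4)) = (2*Z)*(Z - 10) = (2*Z)*(-10 + Z) = 2*Z*(-10 + Z))
b(u) = 12 + u
(T(-16) + b(d(-5)))**2 = ((19/3 + (1/3)*(-16)) + (12 + 2*(-5)*(-10 - 5)))**2 = ((19/3 - 16/3) + (12 + 2*(-5)*(-15)))**2 = (1 + (12 + 150))**2 = (1 + 162)**2 = 163**2 = 26569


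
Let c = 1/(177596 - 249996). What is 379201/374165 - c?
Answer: 5490905313/5417909200 ≈ 1.0135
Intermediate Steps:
c = -1/72400 (c = 1/(-72400) = -1/72400 ≈ -1.3812e-5)
379201/374165 - c = 379201/374165 - 1*(-1/72400) = 379201*(1/374165) + 1/72400 = 379201/374165 + 1/72400 = 5490905313/5417909200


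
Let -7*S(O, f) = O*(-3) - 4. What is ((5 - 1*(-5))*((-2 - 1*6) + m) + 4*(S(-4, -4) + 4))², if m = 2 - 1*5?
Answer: 476100/49 ≈ 9716.3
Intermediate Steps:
S(O, f) = 4/7 + 3*O/7 (S(O, f) = -(O*(-3) - 4)/7 = -(-3*O - 4)/7 = -(-4 - 3*O)/7 = 4/7 + 3*O/7)
m = -3 (m = 2 - 5 = -3)
((5 - 1*(-5))*((-2 - 1*6) + m) + 4*(S(-4, -4) + 4))² = ((5 - 1*(-5))*((-2 - 1*6) - 3) + 4*((4/7 + (3/7)*(-4)) + 4))² = ((5 + 5)*((-2 - 6) - 3) + 4*((4/7 - 12/7) + 4))² = (10*(-8 - 3) + 4*(-8/7 + 4))² = (10*(-11) + 4*(20/7))² = (-110 + 80/7)² = (-690/7)² = 476100/49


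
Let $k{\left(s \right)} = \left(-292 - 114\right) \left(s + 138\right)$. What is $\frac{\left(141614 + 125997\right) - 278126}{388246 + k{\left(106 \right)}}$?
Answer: $- \frac{3505}{96394} \approx -0.036361$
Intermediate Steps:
$k{\left(s \right)} = -56028 - 406 s$ ($k{\left(s \right)} = - 406 \left(138 + s\right) = -56028 - 406 s$)
$\frac{\left(141614 + 125997\right) - 278126}{388246 + k{\left(106 \right)}} = \frac{\left(141614 + 125997\right) - 278126}{388246 - 99064} = \frac{267611 - 278126}{388246 - 99064} = - \frac{10515}{388246 - 99064} = - \frac{10515}{289182} = \left(-10515\right) \frac{1}{289182} = - \frac{3505}{96394}$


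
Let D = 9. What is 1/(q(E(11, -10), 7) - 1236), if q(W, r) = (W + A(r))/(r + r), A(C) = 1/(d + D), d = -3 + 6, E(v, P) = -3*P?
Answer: -168/207287 ≈ -0.00081047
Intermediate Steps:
d = 3
A(C) = 1/12 (A(C) = 1/(3 + 9) = 1/12)
q(W, r) = (1/12 + W)/(2*r) (q(W, r) = (W + 1/12)/(r + r) = (1/12 + W)/((2*r)) = (1/12 + W)*(1/(2*r)) = (1/12 + W)/(2*r))
1/(q(E(11, -10), 7) - 1236) = 1/((1/24)*(1 + 12*(-3*(-10)))/7 - 1236) = 1/((1/24)*(⅐)*(1 + 12*30) - 1236) = 1/((1/24)*(⅐)*(1 + 360) - 1236) = 1/((1/24)*(⅐)*361 - 1236) = 1/(361/168 - 1236) = 1/(-207287/168) = -168/207287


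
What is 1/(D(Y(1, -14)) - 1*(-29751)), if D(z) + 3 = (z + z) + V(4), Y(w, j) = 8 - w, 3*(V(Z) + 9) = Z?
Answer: 3/89263 ≈ 3.3609e-5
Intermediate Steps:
V(Z) = -9 + Z/3
D(z) = -32/3 + 2*z (D(z) = -3 + ((z + z) + (-9 + (⅓)*4)) = -3 + (2*z + (-9 + 4/3)) = -3 + (2*z - 23/3) = -3 + (-23/3 + 2*z) = -32/3 + 2*z)
1/(D(Y(1, -14)) - 1*(-29751)) = 1/((-32/3 + 2*(8 - 1*1)) - 1*(-29751)) = 1/((-32/3 + 2*(8 - 1)) + 29751) = 1/((-32/3 + 2*7) + 29751) = 1/((-32/3 + 14) + 29751) = 1/(10/3 + 29751) = 1/(89263/3) = 3/89263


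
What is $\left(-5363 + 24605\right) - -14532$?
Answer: $33774$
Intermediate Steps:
$\left(-5363 + 24605\right) - -14532 = 19242 + \left(-696 + 15228\right) = 19242 + 14532 = 33774$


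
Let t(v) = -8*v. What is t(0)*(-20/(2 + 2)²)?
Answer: 0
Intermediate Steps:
t(0)*(-20/(2 + 2)²) = (-8*0)*(-20/(2 + 2)²) = 0*(-20/(4²)) = 0*(-20/16) = 0*(-20*1/16) = 0*(-5/4) = 0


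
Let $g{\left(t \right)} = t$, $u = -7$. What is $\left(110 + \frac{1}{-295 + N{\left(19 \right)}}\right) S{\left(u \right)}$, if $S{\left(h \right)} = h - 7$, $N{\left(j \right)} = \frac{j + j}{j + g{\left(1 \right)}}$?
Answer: $- \frac{4513600}{2931} \approx -1540.0$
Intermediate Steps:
$N{\left(j \right)} = \frac{2 j}{1 + j}$ ($N{\left(j \right)} = \frac{j + j}{j + 1} = \frac{2 j}{1 + j}$)
$S{\left(h \right)} = -7 + h$ ($S{\left(h \right)} = h - 7 = -7 + h$)
$\left(110 + \frac{1}{-295 + N{\left(19 \right)}}\right) S{\left(u \right)} = \left(110 + \frac{1}{-295 + 2 \cdot 19 \frac{1}{1 + 19}}\right) \left(-7 - 7\right) = \left(110 + \frac{1}{-295 + 2 \cdot 19 \cdot \frac{1}{20}}\right) \left(-14\right) = \left(110 + \frac{1}{-295 + \frac{19}{10}}\right) \left(-14\right) = \left(110 + \frac{1}{- \frac{2931}{10}}\right) \left(-14\right) = \left(110 - \frac{10}{2931}\right) \left(-14\right) = \frac{322400}{2931} \left(-14\right) = - \frac{4513600}{2931}$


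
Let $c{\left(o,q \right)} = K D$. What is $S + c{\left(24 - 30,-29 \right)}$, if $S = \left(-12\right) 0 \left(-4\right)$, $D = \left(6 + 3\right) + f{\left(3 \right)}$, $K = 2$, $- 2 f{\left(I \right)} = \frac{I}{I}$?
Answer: $17$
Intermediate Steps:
$f{\left(I \right)} = - \frac{1}{2}$ ($f{\left(I \right)} = - \frac{I \frac{1}{I}}{2} = \left(- \frac{1}{2}\right) 1 = - \frac{1}{2}$)
$D = \frac{17}{2}$ ($D = \left(6 + 3\right) - \frac{1}{2} = 9 - \frac{1}{2} = \frac{17}{2} \approx 8.5$)
$c{\left(o,q \right)} = 17$ ($c{\left(o,q \right)} = 2 \cdot \frac{17}{2} = 17$)
$S = 0$ ($S = 0 \left(-4\right) = 0$)
$S + c{\left(24 - 30,-29 \right)} = 0 + 17 = 17$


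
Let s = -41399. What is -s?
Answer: 41399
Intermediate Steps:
-s = -1*(-41399) = 41399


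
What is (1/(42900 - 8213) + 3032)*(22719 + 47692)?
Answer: 7405194224835/34687 ≈ 2.1349e+8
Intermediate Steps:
(1/(42900 - 8213) + 3032)*(22719 + 47692) = (1/34687 + 3032)*70411 = (105170985/34687)*70411 = 7405194224835/34687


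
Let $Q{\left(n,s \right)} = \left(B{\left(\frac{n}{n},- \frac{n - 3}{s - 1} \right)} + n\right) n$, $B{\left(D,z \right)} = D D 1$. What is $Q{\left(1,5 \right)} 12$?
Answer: $24$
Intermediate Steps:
$B{\left(D,z \right)} = D^{2}$ ($B{\left(D,z \right)} = D^{2} \cdot 1 = D^{2}$)
$Q{\left(n,s \right)} = n \left(1 + n\right)$ ($Q{\left(n,s \right)} = \left(\left(\frac{n}{n}\right)^{2} + n\right) n = \left(1^{2} + n\right) n = \left(1 + n\right) n = n \left(1 + n\right)$)
$Q{\left(1,5 \right)} 12 = 1 \left(1 + 1\right) 12 = 1 \cdot 2 \cdot 12 = 2 \cdot 12 = 24$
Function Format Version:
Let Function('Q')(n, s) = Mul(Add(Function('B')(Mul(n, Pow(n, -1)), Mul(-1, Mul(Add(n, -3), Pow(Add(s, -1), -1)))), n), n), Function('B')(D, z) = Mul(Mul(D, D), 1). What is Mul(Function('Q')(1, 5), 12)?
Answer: 24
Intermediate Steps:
Function('B')(D, z) = Pow(D, 2) (Function('B')(D, z) = Mul(Pow(D, 2), 1) = Pow(D, 2))
Function('Q')(n, s) = Mul(n, Add(1, n)) (Function('Q')(n, s) = Mul(Add(Pow(Mul(n, Pow(n, -1)), 2), n), n) = Mul(Add(Pow(1, 2), n), n) = Mul(Add(1, n), n) = Mul(n, Add(1, n)))
Mul(Function('Q')(1, 5), 12) = Mul(Mul(1, Add(1, 1)), 12) = Mul(Mul(1, 2), 12) = Mul(2, 12) = 24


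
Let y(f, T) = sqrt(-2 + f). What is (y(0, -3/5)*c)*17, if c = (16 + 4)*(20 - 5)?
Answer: 5100*I*sqrt(2) ≈ 7212.5*I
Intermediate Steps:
c = 300 (c = 20*15 = 300)
(y(0, -3/5)*c)*17 = (sqrt(-2 + 0)*300)*17 = (sqrt(-2)*300)*17 = ((I*sqrt(2))*300)*17 = (300*I*sqrt(2))*17 = 5100*I*sqrt(2)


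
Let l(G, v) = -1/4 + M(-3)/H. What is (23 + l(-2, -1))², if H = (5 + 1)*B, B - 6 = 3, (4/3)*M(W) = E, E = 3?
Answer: 299209/576 ≈ 519.46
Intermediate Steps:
M(W) = 9/4 (M(W) = (¾)*3 = 9/4)
B = 9 (B = 6 + 3 = 9)
H = 54 (H = (5 + 1)*9 = 6*9 = 54)
l(G, v) = -5/24 (l(G, v) = -1/4 + (9/4)/54 = -1*¼ + (9/4)*(1/54) = -¼ + 1/24 = -5/24)
(23 + l(-2, -1))² = (23 - 5/24)² = (547/24)² = 299209/576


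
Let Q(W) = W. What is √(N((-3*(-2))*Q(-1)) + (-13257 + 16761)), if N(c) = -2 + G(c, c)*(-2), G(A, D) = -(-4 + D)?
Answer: √3482 ≈ 59.008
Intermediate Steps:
G(A, D) = 4 - D
N(c) = -10 + 2*c (N(c) = -2 + (4 - c)*(-2) = -2 + (-8 + 2*c) = -10 + 2*c)
√(N((-3*(-2))*Q(-1)) + (-13257 + 16761)) = √((-10 + 2*(-3*(-2)*(-1))) + (-13257 + 16761)) = √((-10 + 2*(6*(-1))) + 3504) = √((-10 + 2*(-6)) + 3504) = √((-10 - 12) + 3504) = √(-22 + 3504) = √3482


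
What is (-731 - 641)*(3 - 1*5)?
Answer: 2744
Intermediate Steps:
(-731 - 641)*(3 - 1*5) = -1372*(3 - 5) = -1372*(-2) = 2744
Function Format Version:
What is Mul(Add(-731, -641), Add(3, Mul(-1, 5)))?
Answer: 2744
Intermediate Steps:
Mul(Add(-731, -641), Add(3, Mul(-1, 5))) = Mul(-1372, Add(3, -5)) = Mul(-1372, -2) = 2744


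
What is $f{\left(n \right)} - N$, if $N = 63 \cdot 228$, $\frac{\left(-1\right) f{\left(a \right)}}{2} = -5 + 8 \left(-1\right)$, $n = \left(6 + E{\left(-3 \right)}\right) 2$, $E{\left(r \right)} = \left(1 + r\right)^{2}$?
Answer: $-14338$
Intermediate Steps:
$n = 20$ ($n = \left(6 + \left(1 - 3\right)^{2}\right) 2 = \left(6 + \left(-2\right)^{2}\right) 2 = \left(6 + 4\right) 2 = 10 \cdot 2 = 20$)
$f{\left(a \right)} = 26$ ($f{\left(a \right)} = - 2 \left(-5 + 8 \left(-1\right)\right) = - 2 \left(-5 - 8\right) = \left(-2\right) \left(-13\right) = 26$)
$N = 14364$
$f{\left(n \right)} - N = 26 - 14364 = -14338$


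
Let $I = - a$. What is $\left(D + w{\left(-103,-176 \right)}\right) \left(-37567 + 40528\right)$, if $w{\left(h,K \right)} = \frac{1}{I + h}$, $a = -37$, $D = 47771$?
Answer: $\frac{3111897495}{22} \approx 1.4145 \cdot 10^{8}$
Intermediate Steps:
$I = 37$ ($I = \left(-1\right) \left(-37\right) = 37$)
$w{\left(h,K \right)} = \frac{1}{37 + h}$
$\left(D + w{\left(-103,-176 \right)}\right) \left(-37567 + 40528\right) = \left(47771 + \frac{1}{37 - 103}\right) \left(-37567 + 40528\right) = \left(47771 + \frac{1}{-66}\right) 2961 = \left(47771 - \frac{1}{66}\right) 2961 = \frac{3152885}{66} \cdot 2961 = \frac{3111897495}{22}$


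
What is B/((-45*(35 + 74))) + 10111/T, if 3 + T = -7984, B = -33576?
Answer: 72859019/13058745 ≈ 5.5793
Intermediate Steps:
T = -7987 (T = -3 - 7984 = -7987)
B/((-45*(35 + 74))) + 10111/T = -33576*(-1/(45*(35 + 74))) + 10111/(-7987) = -33576/((-45*109)) + 10111*(-1/7987) = -33576/(-4905) - 10111/7987 = -33576*(-1/4905) - 10111/7987 = 11192/1635 - 10111/7987 = 72859019/13058745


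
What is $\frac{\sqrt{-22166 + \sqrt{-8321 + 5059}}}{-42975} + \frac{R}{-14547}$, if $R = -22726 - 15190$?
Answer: $\frac{37916}{14547} - \frac{\sqrt{-22166 + i \sqrt{3262}}}{42975} \approx 2.6064 - 0.0034644 i$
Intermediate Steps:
$R = -37916$ ($R = -22726 - 15190 = -37916$)
$\frac{\sqrt{-22166 + \sqrt{-8321 + 5059}}}{-42975} + \frac{R}{-14547} = \frac{\sqrt{-22166 + \sqrt{-8321 + 5059}}}{-42975} - \frac{37916}{-14547} = \sqrt{-22166 + \sqrt{-3262}} \left(- \frac{1}{42975}\right) - - \frac{37916}{14547} = \sqrt{-22166 + i \sqrt{3262}} \left(- \frac{1}{42975}\right) + \frac{37916}{14547} = - \frac{\sqrt{-22166 + i \sqrt{3262}}}{42975} + \frac{37916}{14547} = \frac{37916}{14547} - \frac{\sqrt{-22166 + i \sqrt{3262}}}{42975}$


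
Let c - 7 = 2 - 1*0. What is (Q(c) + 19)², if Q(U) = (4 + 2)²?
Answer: 3025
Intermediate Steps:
c = 9 (c = 7 + (2 - 1*0) = 7 + (2 + 0) = 7 + 2 = 9)
Q(U) = 36 (Q(U) = 6² = 36)
(Q(c) + 19)² = (36 + 19)² = 55² = 3025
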